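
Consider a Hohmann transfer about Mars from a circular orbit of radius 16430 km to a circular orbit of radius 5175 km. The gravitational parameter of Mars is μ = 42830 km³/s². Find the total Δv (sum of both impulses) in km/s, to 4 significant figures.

Transfer-ellipse semi-major axis a_t = (r₁ + r₂)/2 = (16430 + 5175)/2 = 10802.5 km.
Circular speed at r₁: v₁ = √(μ/r₁) = √(42830/16430) = 1.6146 km/s.
Transfer-orbit speed at r₁ (vis-viva equation): v_a = √[μ(2/r₁ − 1/a_t)] = 1.1175 km/s.
First burn Δv₁ = |v_a − v₁| = 0.4971 km/s.
Circular speed at r₂: v₂ = √(μ/r₂) = 2.87686 km/s.
Transfer-orbit speed at r₂: v_p = √[μ(2/r₂ − 1/a_t)] = 3.54793 km/s.
Second burn Δv₂ = |v₂ − v_p| = 0.6711 km/s.
Total Δv = Δv₁ + Δv₂ = 1.168 km/s.

Δv = 1.168 km/s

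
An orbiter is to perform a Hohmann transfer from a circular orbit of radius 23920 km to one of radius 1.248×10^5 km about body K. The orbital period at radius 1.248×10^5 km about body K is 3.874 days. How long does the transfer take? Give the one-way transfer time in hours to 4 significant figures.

From Kepler's third law T² = 4π²r³/μ at r = 1.248×10^5 km, T = 3.874 days = 3.874 × 86400 s = 3.347136×10^5 s: μ = 4π²r³/T² = 6.84947×10^5 km³/s².
Semi-major axis of the transfer orbit: a_t = (23920 + 1.248×10^5)/2 = 74360 km.
Transfer time t = π√(a_t³/μ) = π√((74360)³ / 6.84947×10^5) = 76970 s.
Converting: 76970 s ÷ 3600 s/hour = 21.38 hours.

t = 21.38 hours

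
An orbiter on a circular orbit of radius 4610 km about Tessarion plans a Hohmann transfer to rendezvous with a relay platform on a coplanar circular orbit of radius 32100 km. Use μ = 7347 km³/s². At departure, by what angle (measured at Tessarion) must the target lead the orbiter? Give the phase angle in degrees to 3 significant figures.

The Hohmann ellipse has a_t = (r₁ + r₂)/2 = 18355 km.
The half-period of the transfer ellipse is t = π√(a_t³/μ) = 91144 s.
The target's mean motion on its circular orbit is ω₂ = √(μ/r₂³) = 1.4904×10^-5 rad/s.
Angle swept by the target during transfer: ω₂·t = 1.3584 rad = 77.83°.
Arrival is 180° from departure on the ellipse, so φ = 180° − 77.83° = 102°.

φ = 102°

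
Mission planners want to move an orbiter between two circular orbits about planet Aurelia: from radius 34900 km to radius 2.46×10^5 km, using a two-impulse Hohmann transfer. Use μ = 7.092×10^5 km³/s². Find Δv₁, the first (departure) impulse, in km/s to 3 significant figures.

Δv₁ = 1.46 km/s

The Hohmann ellipse has a_t = (r₁ + r₂)/2 = 1.4045×10^5 km.
On the circular orbit at r = 34900 km, v_c = √(μ/r) = 4.508 km/s.
Transfer-orbit speed at the same r (vis-viva, a = a_t): v_t = √[μ(2/r − 1/a_t)] = 5.966 km/s.
Δv₁ = |v_t − v_c| = |5.966 − 4.508| = 1.458 km/s.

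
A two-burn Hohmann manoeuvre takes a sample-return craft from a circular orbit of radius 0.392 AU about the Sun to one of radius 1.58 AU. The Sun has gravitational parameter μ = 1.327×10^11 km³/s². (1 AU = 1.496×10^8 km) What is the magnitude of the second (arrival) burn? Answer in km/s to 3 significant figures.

In km: r₁ = 0.392 × 1.496×10^8 = 5.86432×10^7 km; r₂ = 1.58 × 1.496×10^8 = 2.36368×10^8 km.
The Hohmann ellipse has a_t = (r₁ + r₂)/2 = 1.475056×10^8 km.
Circular speed at r = 2.36368×10^8 km: v_c = √(μ/r) = 23.694 km/s.
Vis-viva on the transfer ellipse at r = 2.36368×10^8 km gives v_t = √[μ(2/r − 1/a_t)] = 14.940 km/s.
Δv₂ = |v_t − v_c| = |14.940 − 23.694| = 8.754 km/s.

Δv₂ = 8.75 km/s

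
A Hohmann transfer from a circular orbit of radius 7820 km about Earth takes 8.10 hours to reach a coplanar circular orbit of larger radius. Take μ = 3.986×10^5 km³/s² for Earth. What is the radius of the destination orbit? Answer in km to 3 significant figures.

r₂ = 57200 km

Transfer time t = 8.10 hours = 29160 s, and t = π√(a_t³/μ).
So a_t = (μ t²/π²)^(1/3) = (3.986×10^5 × (29160)² / π²)^(1/3) = 32504 km.
Since a_t = (r₁ + r₂)/2, r₂ = 2a_t − r₁ = 2×32504 − 7820 = 57188 km.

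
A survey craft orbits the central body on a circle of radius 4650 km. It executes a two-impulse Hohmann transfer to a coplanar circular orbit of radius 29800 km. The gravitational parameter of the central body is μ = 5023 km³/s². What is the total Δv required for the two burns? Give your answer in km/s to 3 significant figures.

Δv = 0.525 km/s

Semi-major axis of the transfer orbit: a_t = (4650 + 29800)/2 = 17225 km.
Circular speed at r₁: v₁ = √(μ/r₁) = √(5023/4650) = 1.039334 km/s.
On the transfer ellipse at r₁, vis-viva gives v_p = √[μ(2/r₁ − 1/a_t)] = 1.367048 km/s.
First burn Δv₁ = |v_p − v₁| = 0.327714 km/s.
At r₂, v₂ = √(μ/r₂) = 0.410557 km/s.
Transfer-orbit speed at r₂: v_a = √[μ(2/r₂ − 1/a_t)] = 0.213314 km/s.
Second burn Δv₂ = |v₂ − v_a| = 0.197243 km/s.
Δv = Δv₁ + Δv₂ = 0.327714 + 0.197243 = 0.5250 km/s.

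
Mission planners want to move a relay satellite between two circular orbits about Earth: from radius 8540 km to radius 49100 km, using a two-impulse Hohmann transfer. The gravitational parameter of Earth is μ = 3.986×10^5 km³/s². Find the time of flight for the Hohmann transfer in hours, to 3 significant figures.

t = 6.76 hours

The Hohmann ellipse has a_t = (r₁ + r₂)/2 = 28820 km.
Half the transfer-orbit period gives t = π√(a_t³/μ) = 24350 s.
Converting: 24350 s ÷ 3600 s/hour = 6.76 hours.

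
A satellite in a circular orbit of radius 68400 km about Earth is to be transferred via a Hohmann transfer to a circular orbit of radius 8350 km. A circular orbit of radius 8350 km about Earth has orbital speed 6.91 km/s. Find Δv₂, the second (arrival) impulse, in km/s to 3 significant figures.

Δv₂ = 2.32 km/s

From the circular-orbit relation v² = μ/r at r = 8350 km: μ = v²r = (6.91)² × 8350 = 3.98697×10^5 km³/s².
Transfer-ellipse semi-major axis a_t = (r₁ + r₂)/2 = (68400 + 8350)/2 = 38375 km.
On the circular orbit at r = 8350 km, v_c = √(μ/r) = 6.910 km/s.
Vis-viva on the transfer ellipse at r = 8350 km gives v_t = √[μ(2/r − 1/a_t)] = 9.225 km/s.
Δv₂ = |v_t − v_c| = |9.225 − 6.910| = 2.315 km/s.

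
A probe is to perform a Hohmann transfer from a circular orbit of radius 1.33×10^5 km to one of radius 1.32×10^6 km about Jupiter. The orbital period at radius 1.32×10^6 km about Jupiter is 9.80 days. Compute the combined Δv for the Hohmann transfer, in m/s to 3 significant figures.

From Kepler's third law T² = 4π²r³/μ at r = 1.32×10^6 km, T = 9.80 days = 9.80 × 86400 s = 8.4672×10^5 s: μ = 4π²r³/T² = 1.26649×10^8 km³/s².
The Hohmann ellipse has a_t = (r₁ + r₂)/2 = 7.265×10^5 km.
Circular speed at r₁: v₁ = √(μ/r₁) = √(1.26649×10^8/1.330×10^5) = 30.86 km/s.
Transfer-orbit speed at r₁ (v² = μ(2/r − 1/a)): v_p = √[μ(2/r₁ − 1/a_t)] = 41.60 km/s.
First burn Δv₁ = |v_p − v₁| = 10.74 km/s.
At r₂, v₂ = √(μ/r₂) = 9.795 km/s.
Transfer-orbit speed at r₂: v_a = √[μ(2/r₂ − 1/a_t)] = 4.191 km/s.
Second burn Δv₂ = |v₂ − v_a| = 5.604 km/s.
Δv = Δv₁ + Δv₂ = 10.74 + 5.604 = 16.34 km/s.

Δv = 16300 m/s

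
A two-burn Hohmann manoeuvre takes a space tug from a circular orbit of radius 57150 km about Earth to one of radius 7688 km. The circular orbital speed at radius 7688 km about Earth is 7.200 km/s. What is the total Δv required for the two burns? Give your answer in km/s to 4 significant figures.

From the circular-orbit relation v² = μ/r at r = 7688 km: μ = v²r = (7.200)² × 7688 = 3.98546×10^5 km³/s².
The Hohmann ellipse has a_t = (r₁ + r₂)/2 = 32419 km.
At r₁ the circular-orbit speed is v₁ = √(μ/r₁) = 2.6408 km/s.
On the transfer ellipse at r₁, vis-viva gives v_a = √[μ(2/r₁ − 1/a_t)] = 1.2860 km/s.
First burn Δv₁ = |v_a − v₁| = 1.3548 km/s.
Circular speed at r₂: v₂ = √(μ/r₂) = 7.2000 km/s.
Transfer-orbit speed at r₂: v_p = √[μ(2/r₂ − 1/a_t)] = 9.5596 km/s.
Second burn Δv₂ = |v₂ − v_p| = 2.3596 km/s.
Δv = Δv₁ + Δv₂ = 1.3548 + 2.3596 = 3.714 km/s.

Δv = 3.714 km/s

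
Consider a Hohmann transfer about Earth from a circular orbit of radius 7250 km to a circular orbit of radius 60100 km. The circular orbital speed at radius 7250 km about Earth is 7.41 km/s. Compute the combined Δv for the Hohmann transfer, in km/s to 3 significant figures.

Δv = 3.87 km/s

From the circular-orbit relation v² = μ/r at r = 7250 km: μ = v²r = (7.41)² × 7250 = 3.98084×10^5 km³/s².
The Hohmann ellipse has a_t = (r₁ + r₂)/2 = 33675 km.
At r₁ the circular-orbit speed is v₁ = √(μ/r₁) = 7.4100 km/s.
On the transfer ellipse at r₁, vis-viva equation gives v_p = √[μ(2/r₁ − 1/a_t)] = 9.8992 km/s.
First burn Δv₁ = |v_p − v₁| = 2.4892 km/s.
At r₂, v₂ = √(μ/r₂) = 2.5737 km/s.
Transfer-orbit speed at r₂: v_a = √[μ(2/r₂ − 1/a_t)] = 1.1942 km/s.
Second burn Δv₂ = |v₂ − v_a| = 1.3795 km/s.
Total Δv = Δv₁ + Δv₂ = 3.869 km/s.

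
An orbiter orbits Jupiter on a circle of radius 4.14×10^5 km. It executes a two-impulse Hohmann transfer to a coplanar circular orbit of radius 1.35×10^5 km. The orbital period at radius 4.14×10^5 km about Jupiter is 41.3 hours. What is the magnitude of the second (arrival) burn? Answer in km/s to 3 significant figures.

From Kepler's third law T² = 4π²r³/μ at r = 4.14×10^5 km, T = 41.3 hours = 41.3 × 3600 s = 1.4868×10^5 s: μ = 4π²r³/T² = 1.26723×10^8 km³/s².
Semi-major axis of the transfer orbit: a_t = (4.140×10^5 + 1.350×10^5)/2 = 2.745×10^5 km.
Circular speed at r = 1.350×10^5 km: v_c = √(μ/r) = 30.638 km/s.
Transfer-orbit speed at the same r (vis-viva, a = a_t): v_t = √[μ(2/r − 1/a_t)] = 37.626 km/s.
Δv₂ = |v_t − v_c| = |37.626 − 30.638| = 6.988 km/s.

Δv₂ = 6.99 km/s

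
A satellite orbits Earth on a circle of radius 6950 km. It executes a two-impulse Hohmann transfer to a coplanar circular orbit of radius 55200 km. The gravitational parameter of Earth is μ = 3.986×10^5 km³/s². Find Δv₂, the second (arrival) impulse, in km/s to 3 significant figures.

Transfer-ellipse semi-major axis a_t = (r₁ + r₂)/2 = (6950 + 55200)/2 = 31075 km.
On the circular orbit at r = 55200 km, v_c = √(μ/r) = 2.687 km/s.
Vis-viva on the transfer ellipse at r = 55200 km gives v_t = √[μ(2/r − 1/a_t)] = 1.271 km/s.
Δv₂ = |v_t − v_c| = |1.271 − 2.687| = 1.416 km/s.

Δv₂ = 1.42 km/s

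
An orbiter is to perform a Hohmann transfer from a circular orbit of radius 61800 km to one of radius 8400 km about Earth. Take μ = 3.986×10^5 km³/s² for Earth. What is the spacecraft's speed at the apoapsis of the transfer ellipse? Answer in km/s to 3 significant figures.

Semi-major axis of the transfer orbit: a_t = (61800 + 8400)/2 = 35100 km.
At apoapsis, r = 61800 km.
Applying v² = μ(2/r − 1/a_t): v = 1.242 km/s.

v = 1.24 km/s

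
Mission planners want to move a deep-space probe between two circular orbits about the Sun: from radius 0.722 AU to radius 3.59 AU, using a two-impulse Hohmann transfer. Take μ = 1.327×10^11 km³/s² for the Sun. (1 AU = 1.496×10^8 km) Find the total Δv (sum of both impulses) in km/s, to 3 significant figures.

Δv = 16.8 km/s

In km: r₁ = 0.722 × 1.496×10^8 = 1.080112×10^8 km; r₂ = 3.59 × 1.496×10^8 = 5.37064×10^8 km.
Transfer-ellipse semi-major axis a_t = (r₁ + r₂)/2 = (1.080112×10^8 + 5.37064×10^8)/2 = 3.225376×10^8 km.
Circular speed at r₁: v₁ = √(μ/r₁) = √(1.327×10^11/1.080112×10^8) = 35.05 km/s.
Transfer-orbit speed at r₁ (vis-viva): v_p = √[μ(2/r₁ − 1/a_t)] = 45.23 km/s.
First burn Δv₁ = |v_p − v₁| = 10.18 km/s.
At r₂, v₂ = √(μ/r₂) = 15.719 km/s.
Transfer-orbit speed at r₂: v_a = √[μ(2/r₂ − 1/a_t)] = 9.0963 km/s.
Second burn Δv₂ = |v₂ − v_a| = 6.623 km/s.
Total Δv = Δv₁ + Δv₂ = 16.80 km/s.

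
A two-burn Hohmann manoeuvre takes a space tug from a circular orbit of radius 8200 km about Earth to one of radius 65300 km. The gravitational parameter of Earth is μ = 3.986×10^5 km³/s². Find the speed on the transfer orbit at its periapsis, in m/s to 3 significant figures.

The Hohmann ellipse has a_t = (r₁ + r₂)/2 = 36750 km.
At periapsis, r = 8200 km.
From the vis-viva equation, v = √[μ(2/r − 1/a_t)] = 9.294 km/s.

v = 9290 m/s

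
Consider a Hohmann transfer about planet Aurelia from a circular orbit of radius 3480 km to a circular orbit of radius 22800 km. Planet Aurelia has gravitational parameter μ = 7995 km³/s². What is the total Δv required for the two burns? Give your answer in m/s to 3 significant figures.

Transfer-ellipse semi-major axis a_t = (r₁ + r₂)/2 = (3480 + 22800)/2 = 13140 km.
At r₁ the circular-orbit speed is v₁ = √(μ/r₁) = 1.5157 km/s.
Transfer-orbit speed at r₁ (v² = μ(2/r − 1/a)): v_p = √[μ(2/r₁ − 1/a_t)] = 1.9966 km/s.
First burn Δv₁ = |v_p − v₁| = 0.4809 km/s.
At r₂, v₂ = √(μ/r₂) = 0.59216 km/s.
Transfer-orbit speed at r₂: v_a = √[μ(2/r₂ − 1/a_t)] = 0.30474 km/s.
Second burn Δv₂ = |v₂ − v_a| = 0.2874 km/s.
Total Δv = Δv₁ + Δv₂ = 0.7683 km/s.

Δv = 768 m/s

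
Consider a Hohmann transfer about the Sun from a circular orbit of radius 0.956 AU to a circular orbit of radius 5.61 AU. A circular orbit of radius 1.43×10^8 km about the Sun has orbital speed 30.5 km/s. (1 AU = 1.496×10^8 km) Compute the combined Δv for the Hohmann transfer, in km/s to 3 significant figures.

Δv = 15.2 km/s

From the circular-orbit relation v² = μ/r at r = 1.43×10^8 km: μ = v²r = (30.5)² × 1.43×10^8 = 1.33026×10^11 km³/s².
In km: r₁ = 0.956 × 1.496×10^8 = 1.430176×10^8 km; r₂ = 5.61 × 1.496×10^8 = 8.39256×10^8 km.
The Hohmann ellipse has a_t = (r₁ + r₂)/2 = 4.911368×10^8 km.
Circular speed at r₁: v₁ = √(μ/r₁) = √(1.33026×10^11/1.430176×10^8) = 30.4981 km/s.
Transfer-orbit speed at r₁ (vis-viva equation): v_p = √[μ(2/r₁ − 1/a_t)] = 39.8675 km/s.
First burn Δv₁ = |v_p − v₁| = 9.3694 km/s.
At r₂, v₂ = √(μ/r₂) = 12.59 km/s.
Transfer-orbit speed at r₂: v_a = √[μ(2/r₂ − 1/a_t)] = 6.794 km/s.
Second burn Δv₂ = |v₂ − v_a| = 5.7960 km/s.
Δv = Δv₁ + Δv₂ = 9.3694 + 5.7960 = 15.17 km/s.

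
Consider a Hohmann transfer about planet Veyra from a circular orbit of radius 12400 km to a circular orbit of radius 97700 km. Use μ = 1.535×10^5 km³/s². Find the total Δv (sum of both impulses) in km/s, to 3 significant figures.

Δv = 1.83 km/s

Semi-major axis of the transfer orbit: a_t = (12400 + 97700)/2 = 55050 km.
Circular speed at r₁: v₁ = √(μ/r₁) = √(1.535×10^5/12400) = 3.5184 km/s.
On the transfer ellipse at r₁, v² = μ(2/r − 1/a) gives v_p = √[μ(2/r₁ − 1/a_t)] = 4.6872 km/s.
First burn Δv₁ = |v_p − v₁| = 1.1688 km/s.
Circular speed at r₂: v₂ = √(μ/r₂) = 1.25345 km/s.
Transfer-orbit speed at r₂: v_a = √[μ(2/r₂ − 1/a_t)] = 0.594893 km/s.
Second burn Δv₂ = |v₂ − v_a| = 0.65856 km/s.
Total Δv = Δv₁ + Δv₂ = 1.827 km/s.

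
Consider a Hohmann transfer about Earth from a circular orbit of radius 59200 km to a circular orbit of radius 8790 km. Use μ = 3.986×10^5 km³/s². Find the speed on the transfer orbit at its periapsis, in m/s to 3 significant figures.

v = 8890 m/s

Transfer-ellipse semi-major axis a_t = (r₁ + r₂)/2 = (59200 + 8790)/2 = 33995 km.
At periapsis, r = 8790 km.
Vis-viva: v = √[μ(2/r − 1/a_t)] = √[3.986×10^5 × (2/8790 − 1/33995)] = 8.886 km/s.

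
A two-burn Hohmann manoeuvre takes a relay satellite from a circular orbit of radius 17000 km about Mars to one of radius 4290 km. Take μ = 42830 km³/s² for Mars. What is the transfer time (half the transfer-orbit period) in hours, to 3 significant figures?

t = 4.63 hours

The Hohmann ellipse has a_t = (r₁ + r₂)/2 = 10645 km.
Half the transfer-orbit period gives t = π√(a_t³/μ) = 16670 s.
Converting: 16670 s ÷ 3600 s/hour = 4.63 hours.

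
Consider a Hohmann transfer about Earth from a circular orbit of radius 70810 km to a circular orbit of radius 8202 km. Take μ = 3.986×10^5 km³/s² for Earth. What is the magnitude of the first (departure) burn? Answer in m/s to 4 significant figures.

Semi-major axis of the transfer orbit: a_t = (70810 + 8202)/2 = 39506 km.
Circular speed at r = 70810 km: v_c = √(μ/r) = 2.373 km/s.
Vis-viva on the transfer ellipse at r = 70810 km gives v_t = √[μ(2/r − 1/a_t)] = 1.081 km/s.
Δv₁ = |v_t − v_c| = |1.081 − 2.373| = 1.292 km/s.

Δv₁ = 1292 m/s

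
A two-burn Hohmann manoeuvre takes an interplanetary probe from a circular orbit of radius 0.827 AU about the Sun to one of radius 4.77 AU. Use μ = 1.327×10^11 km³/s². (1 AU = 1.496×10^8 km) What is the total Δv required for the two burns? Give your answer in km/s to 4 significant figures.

In km: r₁ = 0.827 × 1.496×10^8 = 1.237192×10^8 km; r₂ = 4.77 × 1.496×10^8 = 7.13592×10^8 km.
Transfer-ellipse semi-major axis a_t = (r₁ + r₂)/2 = (1.237192×10^8 + 7.13592×10^8)/2 = 4.186556×10^8 km.
Circular speed at r₁: v₁ = √(μ/r₁) = √(1.327×10^11/1.237192×10^8) = 32.75 km/s.
On the transfer ellipse at r₁, vis-viva gives v_p = √[μ(2/r₁ − 1/a_t)] = 42.76 km/s.
First burn Δv₁ = |v_p − v₁| = 10.01 km/s.
Circular speed at r₂: v₂ = √(μ/r₂) = 13.637 km/s.
Transfer-orbit speed at r₂: v_a = √[μ(2/r₂ − 1/a_t)] = 7.4131 km/s.
Second burn Δv₂ = |v₂ − v_a| = 6.224 km/s.
Total Δv = Δv₁ + Δv₂ = 16.23 km/s.

Δv = 16.23 km/s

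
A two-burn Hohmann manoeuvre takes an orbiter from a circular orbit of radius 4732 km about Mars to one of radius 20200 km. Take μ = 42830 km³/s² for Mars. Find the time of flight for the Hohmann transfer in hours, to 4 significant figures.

The Hohmann ellipse has a_t = (r₁ + r₂)/2 = 12466 km.
Half the transfer-orbit period gives t = π√(a_t³/μ) = 21130 s.
Converting: 21130 s ÷ 3600 s/hour = 5.869 hours.

t = 5.869 hours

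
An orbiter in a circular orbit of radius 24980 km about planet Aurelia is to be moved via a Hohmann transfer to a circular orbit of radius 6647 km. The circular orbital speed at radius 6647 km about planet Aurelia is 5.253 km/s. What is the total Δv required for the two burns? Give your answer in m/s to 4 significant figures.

From the circular-orbit relation v² = μ/r at r = 6647 km: μ = v²r = (5.253)² × 6647 = 1.83417×10^5 km³/s².
The Hohmann ellipse has a_t = (r₁ + r₂)/2 = 15813.5 km.
Circular speed at r₁: v₁ = √(μ/r₁) = √(1.83417×10^5/24980) = 2.7097 km/s.
Transfer-orbit speed at r₁ (vis-viva): v_a = √[μ(2/r₁ − 1/a_t)] = 1.7568 km/s.
First burn Δv₁ = |v_a − v₁| = 0.9529 km/s.
At r₂, v₂ = √(μ/r₂) = 5.253 km/s.
Transfer-orbit speed at r₂: v_p = √[μ(2/r₂ − 1/a_t)] = 6.602 km/s.
Second burn Δv₂ = |v₂ − v_p| = 1.349 km/s.
Δv = Δv₁ + Δv₂ = 0.9529 + 1.349 = 2.302 km/s.

Δv = 2302 m/s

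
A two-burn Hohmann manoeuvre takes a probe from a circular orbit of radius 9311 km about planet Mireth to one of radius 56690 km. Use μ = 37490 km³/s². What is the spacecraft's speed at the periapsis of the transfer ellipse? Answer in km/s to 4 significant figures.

v = 2.630 km/s

The Hohmann ellipse has a_t = (r₁ + r₂)/2 = 33000.5 km.
The periapsis of the transfer ellipse is at r = 9311 km.
Vis-viva: v = √[μ(2/r − 1/a_t)] = √[37490 × (2/9311 − 1/33000.5)] = 2.630 km/s.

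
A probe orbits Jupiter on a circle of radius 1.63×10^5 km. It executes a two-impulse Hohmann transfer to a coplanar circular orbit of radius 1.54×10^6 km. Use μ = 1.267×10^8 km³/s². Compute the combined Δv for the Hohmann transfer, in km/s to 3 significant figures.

Δv = 14.7 km/s

The Hohmann ellipse has a_t = (r₁ + r₂)/2 = 8.515×10^5 km.
At r₁ the circular-orbit speed is v₁ = √(μ/r₁) = 27.880 km/s.
Transfer-orbit speed at r₁ (v² = μ(2/r − 1/a)): v_p = √[μ(2/r₁ − 1/a_t)] = 37.494 km/s.
First burn Δv₁ = |v_p − v₁| = 9.614 km/s.
At r₂, v₂ = √(μ/r₂) = 9.0704 km/s.
Transfer-orbit speed at r₂: v_a = √[μ(2/r₂ − 1/a_t)] = 3.9685 km/s.
Second burn Δv₂ = |v₂ − v_a| = 5.102 km/s.
Δv = Δv₁ + Δv₂ = 9.614 + 5.102 = 14.72 km/s.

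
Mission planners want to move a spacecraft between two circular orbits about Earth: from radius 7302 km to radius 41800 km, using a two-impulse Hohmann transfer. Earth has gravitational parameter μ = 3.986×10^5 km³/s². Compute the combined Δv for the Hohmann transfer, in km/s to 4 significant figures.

Δv = 3.656 km/s

The Hohmann ellipse has a_t = (r₁ + r₂)/2 = 24551 km.
Circular speed at r₁: v₁ = √(μ/r₁) = √(3.986×10^5/7302) = 7.3884 km/s.
Transfer-orbit speed at r₁ (v² = μ(2/r − 1/a)): v_p = √[μ(2/r₁ − 1/a_t)] = 9.6405 km/s.
First burn Δv₁ = |v_p − v₁| = 2.252 km/s.
At r₂, v₂ = √(μ/r₂) = 3.088 km/s.
Transfer-orbit speed at r₂: v_a = √[μ(2/r₂ − 1/a_t)] = 1.684 km/s.
Second burn Δv₂ = |v₂ − v_a| = 1.404 km/s.
Δv = Δv₁ + Δv₂ = 2.252 + 1.404 = 3.656 km/s.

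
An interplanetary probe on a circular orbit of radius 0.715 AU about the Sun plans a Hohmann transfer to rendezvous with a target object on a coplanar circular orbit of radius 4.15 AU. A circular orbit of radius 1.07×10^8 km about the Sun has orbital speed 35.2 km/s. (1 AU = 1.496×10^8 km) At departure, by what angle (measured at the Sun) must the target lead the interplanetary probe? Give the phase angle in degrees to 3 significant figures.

From the circular-orbit relation v² = μ/r at r = 1.07×10^8 km: μ = v²r = (35.2)² × 1.07×10^8 = 1.32577×10^11 km³/s².
In km: r₁ = 0.715 × 1.496×10^8 = 1.06964×10^8 km; r₂ = 4.15 × 1.496×10^8 = 6.2084×10^8 km.
Transfer-ellipse semi-major axis a_t = (r₁ + r₂)/2 = (1.06964×10^8 + 6.2084×10^8)/2 = 3.63902×10^8 km.
Transfer time t = π√(a_t³/μ) = 5.9895×10^7 s.
Target angular speed ω₂ = √(μ/r₂³) = 2.3538×10^-8 rad/s.
Angle swept by the target during transfer: ω₂·t = 1.4098 rad = 80.78°.
The interplanetary probe traverses 180° on the transfer ellipse, so the target must lead by 180° − 80.78° = 99.2°.

φ = 99.2°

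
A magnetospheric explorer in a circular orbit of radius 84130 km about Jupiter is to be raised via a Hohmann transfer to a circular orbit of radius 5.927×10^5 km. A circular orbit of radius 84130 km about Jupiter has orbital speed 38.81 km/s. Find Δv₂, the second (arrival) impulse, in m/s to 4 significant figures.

From the circular-orbit relation v² = μ/r at r = 84130 km: μ = v²r = (38.81)² × 84130 = 1.26718×10^8 km³/s².
Semi-major axis of the transfer orbit: a_t = (84130 + 5.927×10^5)/2 = 3.38415×10^5 km.
On the circular orbit at r = 5.927×10^5 km, v_c = √(μ/r) = 14.6218 km/s.
Vis-viva on the transfer ellipse at r = 5.927×10^5 km gives v_t = √[μ(2/r − 1/a_t)] = 7.29042 km/s.
Δv₂ = |v_t − v_c| = |7.29042 − 14.6218| = 7.331 km/s.

Δv₂ = 7331 m/s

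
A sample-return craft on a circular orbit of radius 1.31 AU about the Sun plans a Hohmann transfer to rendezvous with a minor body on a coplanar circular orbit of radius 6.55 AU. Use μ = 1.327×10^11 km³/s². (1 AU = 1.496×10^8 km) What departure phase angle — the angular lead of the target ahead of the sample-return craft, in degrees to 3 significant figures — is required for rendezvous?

In km: r₁ = 1.31 × 1.496×10^8 = 1.95976×10^8 km; r₂ = 6.55 × 1.496×10^8 = 9.7988×10^8 km.
Transfer-ellipse semi-major axis a_t = (r₁ + r₂)/2 = (1.95976×10^8 + 9.7988×10^8)/2 = 5.87928×10^8 km.
Transfer time t = π√(a_t³/μ) = 1.229×10^8 s.
Target angular speed ω₂ = √(μ/r₂³) = 1.188×10^-8 rad/s.
Angle swept by the target during transfer: ω₂·t = 1.4601 rad = 83.66°.
Arrival is 180° from departure on the ellipse, so φ = 180° − 83.66° = 96.3°.

φ = 96.3°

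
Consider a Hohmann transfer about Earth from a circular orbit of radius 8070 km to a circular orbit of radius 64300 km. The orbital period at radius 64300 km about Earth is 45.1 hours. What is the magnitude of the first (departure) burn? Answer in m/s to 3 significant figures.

Δv₁ = 2340 m/s

From Kepler's third law T² = 4π²r³/μ at r = 64300 km, T = 45.1 hours = 45.1 × 3600 s = 1.6236×10^5 s: μ = 4π²r³/T² = 3.98139×10^5 km³/s².
Semi-major axis of the transfer orbit: a_t = (8070 + 64300)/2 = 36185 km.
On the circular orbit at r = 8070 km, v_c = √(μ/r) = 7.024 km/s.
Transfer-orbit speed at the same r (vis-viva, a = a_t): v_t = √[μ(2/r − 1/a_t)] = 9.363 km/s.
Δv₁ = |v_t − v_c| = |9.363 − 7.024| = 2.339 km/s.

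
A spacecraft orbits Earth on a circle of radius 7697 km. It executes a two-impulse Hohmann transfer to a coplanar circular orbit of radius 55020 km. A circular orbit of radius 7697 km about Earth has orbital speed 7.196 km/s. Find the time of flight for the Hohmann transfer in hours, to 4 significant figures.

t = 7.676 hours

From the circular-orbit relation v² = μ/r at r = 7697 km: μ = v²r = (7.196)² × 7697 = 3.98569×10^5 km³/s².
Transfer-ellipse semi-major axis a_t = (r₁ + r₂)/2 = (7697 + 55020)/2 = 31358.5 km.
By Kepler's third law the transfer-orbit period is T = 2π√(a_t³/μ), so t = T/2 = 27633 s.
Converting: 27633 s ÷ 3600 s/hour = 7.676 hours.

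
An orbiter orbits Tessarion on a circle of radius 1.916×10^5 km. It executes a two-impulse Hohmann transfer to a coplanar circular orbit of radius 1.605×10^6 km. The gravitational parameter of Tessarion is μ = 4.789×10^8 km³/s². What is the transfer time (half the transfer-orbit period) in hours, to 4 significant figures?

t = 33.95 hours

Transfer-ellipse semi-major axis a_t = (r₁ + r₂)/2 = (1.916×10^5 + 1.605×10^6)/2 = 8.983×10^5 km.
By Kepler's third law the transfer-orbit period is T = 2π√(a_t³/μ), so t = T/2 = 1.2222×10^5 s.
Converting: 1.2222×10^5 s ÷ 3600 s/hour = 33.95 hours.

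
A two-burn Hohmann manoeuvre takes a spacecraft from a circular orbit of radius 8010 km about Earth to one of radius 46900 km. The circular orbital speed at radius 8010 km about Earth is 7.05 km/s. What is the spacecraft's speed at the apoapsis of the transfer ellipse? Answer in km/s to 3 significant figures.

v = 1.57 km/s

From the circular-orbit relation v² = μ/r at r = 8010 km: μ = v²r = (7.05)² × 8010 = 3.98117×10^5 km³/s².
Semi-major axis of the transfer orbit: a_t = (8010 + 46900)/2 = 27455 km.
At apoapsis, r = 46900 km.
Vis-viva: v = √[μ(2/r − 1/a_t)] = √[3.98117×10^5 × (2/46900 − 1/27455)] = 1.574 km/s.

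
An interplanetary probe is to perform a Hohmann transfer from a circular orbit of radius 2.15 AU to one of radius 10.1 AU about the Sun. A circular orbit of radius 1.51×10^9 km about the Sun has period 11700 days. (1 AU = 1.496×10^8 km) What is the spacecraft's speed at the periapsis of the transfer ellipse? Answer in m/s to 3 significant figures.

v = 26100 m/s

From Kepler's third law T² = 4π²r³/μ at r = 1.51×10^9 km, T = 11700 days = 11700 × 86400 s = 1.01088×10^9 s: μ = 4π²r³/T² = 1.33012×10^11 km³/s².
In km: r₁ = 2.15 × 1.496×10^8 = 3.2164×10^8 km; r₂ = 10.1 × 1.496×10^8 = 1.51096×10^9 km.
The Hohmann ellipse has a_t = (r₁ + r₂)/2 = 9.163×10^8 km.
The periapsis of the transfer ellipse is at r = 3.2164×10^8 km.
Vis-viva: v = √[μ(2/r − 1/a_t)] = √[1.33012×10^11 × (2/3.2164×10^8 − 1/9.163×10^8)] = 26.11 km/s.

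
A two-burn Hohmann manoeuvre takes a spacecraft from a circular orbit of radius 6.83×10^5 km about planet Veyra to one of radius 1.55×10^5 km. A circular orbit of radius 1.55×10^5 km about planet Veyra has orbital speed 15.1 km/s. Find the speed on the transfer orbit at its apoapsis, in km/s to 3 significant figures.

v = 4.38 km/s

From the circular-orbit relation v² = μ/r at r = 1.55×10^5 km: μ = v²r = (15.1)² × 1.55×10^5 = 3.53416×10^7 km³/s².
The Hohmann ellipse has a_t = (r₁ + r₂)/2 = 4.190×10^5 km.
At apoapsis, r = 6.830×10^5 km.
Vis-viva: v = √[μ(2/r − 1/a_t)] = √[3.53416×10^7 × (2/6.830×10^5 − 1/4.190×10^5)] = 4.375 km/s.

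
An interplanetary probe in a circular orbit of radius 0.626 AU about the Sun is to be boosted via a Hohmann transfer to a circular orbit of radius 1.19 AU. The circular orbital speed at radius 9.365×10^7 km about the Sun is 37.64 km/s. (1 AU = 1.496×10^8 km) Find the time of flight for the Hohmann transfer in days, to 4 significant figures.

From the circular-orbit relation v² = μ/r at r = 9.365×10^7 km: μ = v²r = (37.64)² × 9.365×10^7 = 1.32680×10^11 km³/s².
In km: r₁ = 0.626 × 1.496×10^8 = 9.36496×10^7 km; r₂ = 1.19 × 1.496×10^8 = 1.78024×10^8 km.
Transfer-ellipse semi-major axis a_t = (r₁ + r₂)/2 = (9.36496×10^7 + 1.78024×10^8)/2 = 1.358368×10^8 km.
Transfer time t = π√(a_t³/μ) = π√((1.358368×10^8)³ / 1.32680×10^11) = 1.365×10^7 s.
Converting: 1.365×10^7 s ÷ 86400 s/day = 158.0 days.

t = 158.0 days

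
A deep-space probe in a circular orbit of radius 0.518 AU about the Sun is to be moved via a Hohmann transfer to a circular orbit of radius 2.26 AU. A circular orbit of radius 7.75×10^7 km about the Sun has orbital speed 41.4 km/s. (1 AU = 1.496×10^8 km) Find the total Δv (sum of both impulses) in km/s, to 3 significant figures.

Δv = 19.1 km/s

From the circular-orbit relation v² = μ/r at r = 7.75×10^7 km: μ = v²r = (41.4)² × 7.75×10^7 = 1.32832×10^11 km³/s².
In km: r₁ = 0.518 × 1.496×10^8 = 7.74928×10^7 km; r₂ = 2.26 × 1.496×10^8 = 3.38096×10^8 km.
Transfer-ellipse semi-major axis a_t = (r₁ + r₂)/2 = (7.74928×10^7 + 3.38096×10^8)/2 = 2.077944×10^8 km.
Circular speed at r₁: v₁ = √(μ/r₁) = √(1.32832×10^11/7.74928×10^7) = 41.40 km/s.
Transfer-orbit speed at r₁ (vis-viva equation): v_p = √[μ(2/r₁ − 1/a_t)] = 52.81 km/s.
First burn Δv₁ = |v_p − v₁| = 11.41 km/s.
Circular speed at r₂: v₂ = √(μ/r₂) = 19.821 km/s.
Transfer-orbit speed at r₂: v_a = √[μ(2/r₂ − 1/a_t)] = 12.104 km/s.
Second burn Δv₂ = |v₂ − v_a| = 7.717 km/s.
Δv = Δv₁ + Δv₂ = 11.41 + 7.717 = 19.13 km/s.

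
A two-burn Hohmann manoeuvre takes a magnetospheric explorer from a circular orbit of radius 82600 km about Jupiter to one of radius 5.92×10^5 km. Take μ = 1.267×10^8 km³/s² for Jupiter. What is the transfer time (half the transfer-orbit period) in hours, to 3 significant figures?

Semi-major axis of the transfer orbit: a_t = (82600 + 5.920×10^5)/2 = 3.373×10^5 km.
Half the transfer-orbit period gives t = π√(a_t³/μ) = 54670 s.
Converting: 54670 s ÷ 3600 s/hour = 15.2 hours.

t = 15.2 hours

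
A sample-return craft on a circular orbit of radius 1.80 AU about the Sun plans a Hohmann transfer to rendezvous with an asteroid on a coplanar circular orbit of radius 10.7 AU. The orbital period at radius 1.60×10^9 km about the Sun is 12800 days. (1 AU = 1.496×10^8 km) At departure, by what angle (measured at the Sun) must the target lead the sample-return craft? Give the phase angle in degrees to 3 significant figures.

From Kepler's third law T² = 4π²r³/μ at r = 1.60×10^9 km, T = 12800 days = 12800 × 86400 s = 1.10592×10^9 s: μ = 4π²r³/T² = 1.32212×10^11 km³/s².
In km: r₁ = 1.80 × 1.496×10^8 = 2.6928×10^8 km; r₂ = 10.7 × 1.496×10^8 = 1.60072×10^9 km.
Transfer-ellipse semi-major axis a_t = (r₁ + r₂)/2 = (2.6928×10^8 + 1.60072×10^9)/2 = 9.350×10^8 km.
The half-period of the transfer ellipse is t = π√(a_t³/μ) = 2.470×10^8 s.
Target angular speed ω₂ = √(μ/r₂³) = 5.678×10^-9 rad/s.
Angle swept by the target during transfer: ω₂·t = 1.4025 rad = 80.36°.
Arrival is 180° from departure on the ellipse, so φ = 180° − 80.36° = 99.6°.

φ = 99.6°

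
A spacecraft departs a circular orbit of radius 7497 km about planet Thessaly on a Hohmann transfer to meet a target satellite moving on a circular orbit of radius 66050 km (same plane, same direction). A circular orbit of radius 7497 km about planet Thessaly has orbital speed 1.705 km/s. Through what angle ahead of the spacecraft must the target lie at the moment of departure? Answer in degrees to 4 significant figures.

From the circular-orbit relation v² = μ/r at r = 7497 km: μ = v²r = (1.705)² × 7497 = 21794.0 km³/s².
Semi-major axis of the transfer orbit: a_t = (7497 + 66050)/2 = 36773.5 km.
The half-period of the transfer ellipse is t = π√(a_t³/μ) = 1.5007×10^5 s.
Target angular speed ω₂ = √(μ/r₂³) = 8.6968×10^-6 rad/s.
Angle swept by the target during transfer: ω₂·t = 1.3051 rad = 74.78°.
The spacecraft traverses 180° on the transfer ellipse, so the target must lead by 180° − 74.78° = 105.2°.

φ = 105.2°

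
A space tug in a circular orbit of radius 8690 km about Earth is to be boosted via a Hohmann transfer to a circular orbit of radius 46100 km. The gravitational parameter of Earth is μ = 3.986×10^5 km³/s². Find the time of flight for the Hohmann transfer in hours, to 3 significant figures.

Transfer-ellipse semi-major axis a_t = (r₁ + r₂)/2 = (8690 + 46100)/2 = 27395 km.
By Kepler's third law the transfer-orbit period is T = 2π√(a_t³/μ), so t = T/2 = 22560 s.
Converting: 22560 s ÷ 3600 s/hour = 6.27 hours.

t = 6.27 hours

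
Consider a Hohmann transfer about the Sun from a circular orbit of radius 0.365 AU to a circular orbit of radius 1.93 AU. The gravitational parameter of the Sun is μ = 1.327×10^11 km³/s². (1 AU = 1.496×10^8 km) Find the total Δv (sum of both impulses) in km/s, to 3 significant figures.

In km: r₁ = 0.365 × 1.496×10^8 = 5.4604×10^7 km; r₂ = 1.93 × 1.496×10^8 = 2.88728×10^8 km.
Semi-major axis of the transfer orbit: a_t = (5.4604×10^7 + 2.88728×10^8)/2 = 1.71666×10^8 km.
At r₁ the circular-orbit speed is v₁ = √(μ/r₁) = 49.297 km/s.
On the transfer ellipse at r₁, vis-viva gives v_p = √[μ(2/r₁ − 1/a_t)] = 63.933 km/s.
First burn Δv₁ = |v_p − v₁| = 14.636 km/s.
At r₂, v₂ = √(μ/r₂) = 21.43833 km/s.
Transfer-orbit speed at r₂: v_a = √[μ(2/r₂ − 1/a_t)] = 12.09097 km/s.
Second burn Δv₂ = |v₂ − v_a| = 9.3474 km/s.
Total Δv = Δv₁ + Δv₂ = 23.98 km/s.

Δv = 24.0 km/s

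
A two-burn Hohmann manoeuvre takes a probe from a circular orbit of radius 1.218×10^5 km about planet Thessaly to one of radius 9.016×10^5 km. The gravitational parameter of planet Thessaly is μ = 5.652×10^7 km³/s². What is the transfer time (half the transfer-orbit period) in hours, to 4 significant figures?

Semi-major axis of the transfer orbit: a_t = (1.218×10^5 + 9.016×10^5)/2 = 5.117×10^5 km.
By Kepler's third law the transfer-orbit period is T = 2π√(a_t³/μ), so t = T/2 = 1.5296×10^5 s.
Converting: 1.5296×10^5 s ÷ 3600 s/hour = 42.49 hours.

t = 42.49 hours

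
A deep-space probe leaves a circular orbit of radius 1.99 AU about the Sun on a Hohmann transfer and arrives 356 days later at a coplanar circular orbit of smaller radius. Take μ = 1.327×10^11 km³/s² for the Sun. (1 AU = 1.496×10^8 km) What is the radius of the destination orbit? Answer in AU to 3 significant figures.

r₂ = 1.13 AU

In km: r₁ = 1.99 × 1.496×10^8 = 2.97704×10^8 km.
Transfer time t = 356 days = 3.07584×10^7 s, and t = π√(a_t³/μ).
So a_t = (μ t²/π²)^(1/3) = (1.327×10^11 × (3.07584×10^7)² / π²)^(1/3) = 2.3344×10^8 km.
Since a_t = (r₁ + r₂)/2, r₂ = 2a_t − r₁ = 2×2.3344×10^8 − 2.97704×10^8 = 1.69176×10^8 km.
In AU: r₂ = 1.69176×10^8 / 1.496×10^8 = 1.13 AU.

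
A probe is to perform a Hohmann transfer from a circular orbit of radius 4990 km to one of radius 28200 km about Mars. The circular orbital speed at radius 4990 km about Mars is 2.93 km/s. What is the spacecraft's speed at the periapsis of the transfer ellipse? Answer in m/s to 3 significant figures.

v = 3820 m/s

From the circular-orbit relation v² = μ/r at r = 4990 km: μ = v²r = (2.93)² × 4990 = 42838.7 km³/s².
The Hohmann ellipse has a_t = (r₁ + r₂)/2 = 16595 km.
The periapsis of the transfer ellipse is at r = 4990 km.
Applying v² = μ(2/r − 1/a_t): v = 3.819 km/s.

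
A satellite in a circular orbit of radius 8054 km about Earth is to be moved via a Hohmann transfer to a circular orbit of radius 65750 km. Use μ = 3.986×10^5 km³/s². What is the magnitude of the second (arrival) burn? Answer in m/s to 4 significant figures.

Δv₂ = 1312 m/s

Semi-major axis of the transfer orbit: a_t = (8054 + 65750)/2 = 36902 km.
Circular speed at r = 65750 km: v_c = √(μ/r) = 2.462 km/s.
Transfer-orbit speed at the same r (vis-viva, a = a_t): v_t = √[μ(2/r − 1/a_t)] = 1.150 km/s.
Δv₂ = |v_t − v_c| = |1.150 − 2.462| = 1.312 km/s.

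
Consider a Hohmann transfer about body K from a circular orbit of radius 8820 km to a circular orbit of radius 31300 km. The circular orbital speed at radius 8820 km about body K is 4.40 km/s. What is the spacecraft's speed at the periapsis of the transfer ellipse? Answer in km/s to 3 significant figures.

v = 5.50 km/s

From the circular-orbit relation v² = μ/r at r = 8820 km: μ = v²r = (4.40)² × 8820 = 1.70755×10^5 km³/s².
Semi-major axis of the transfer orbit: a_t = (8820 + 31300)/2 = 20060 km.
The periapsis of the transfer ellipse is at r = 8820 km.
Vis-viva: v = √[μ(2/r − 1/a_t)] = √[1.70755×10^5 × (2/8820 − 1/20060)] = 5.496 km/s.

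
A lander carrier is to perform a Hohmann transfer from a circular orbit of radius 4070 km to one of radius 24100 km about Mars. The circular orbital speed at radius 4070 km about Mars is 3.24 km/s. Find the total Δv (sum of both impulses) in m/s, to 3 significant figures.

Δv = 1610 m/s

From the circular-orbit relation v² = μ/r at r = 4070 km: μ = v²r = (3.24)² × 4070 = 42725.2 km³/s².
Transfer-ellipse semi-major axis a_t = (r₁ + r₂)/2 = (4070 + 24100)/2 = 14085 km.
Circular speed at r₁: v₁ = √(μ/r₁) = √(42725.2/4070) = 3.2400 km/s.
Transfer-orbit speed at r₁ (vis-viva equation): v_p = √[μ(2/r₁ − 1/a_t)] = 4.2381 km/s.
First burn Δv₁ = |v_p − v₁| = 0.9981 km/s.
At r₂, v₂ = √(μ/r₂) = 1.33148 km/s.
Transfer-orbit speed at r₂: v_a = √[μ(2/r₂ − 1/a_t)] = 0.715735 km/s.
Second burn Δv₂ = |v₂ − v_a| = 0.6157 km/s.
Δv = Δv₁ + Δv₂ = 0.9981 + 0.6157 = 1.614 km/s.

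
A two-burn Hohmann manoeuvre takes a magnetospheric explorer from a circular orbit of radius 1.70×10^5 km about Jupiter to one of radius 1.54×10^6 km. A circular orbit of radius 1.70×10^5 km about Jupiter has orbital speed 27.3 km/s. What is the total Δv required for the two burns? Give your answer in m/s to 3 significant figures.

From the circular-orbit relation v² = μ/r at r = 1.70×10^5 km: μ = v²r = (27.3)² × 1.70×10^5 = 1.26699×10^8 km³/s².
Transfer-ellipse semi-major axis a_t = (r₁ + r₂)/2 = (1.700×10^5 + 1.540×10^6)/2 = 8.550×10^5 km.
At r₁ the circular-orbit speed is v₁ = √(μ/r₁) = 27.3000 km/s.
On the transfer ellipse at r₁, v² = μ(2/r − 1/a) gives v_p = √[μ(2/r₁ − 1/a_t)] = 36.6387 km/s.
First burn Δv₁ = |v_p − v₁| = 9.3387 km/s.
Circular speed at r₂: v₂ = √(μ/r₂) = 9.0704 km/s.
Transfer-orbit speed at r₂: v_a = √[μ(2/r₂ − 1/a_t)] = 4.0445 km/s.
Second burn Δv₂ = |v₂ − v_a| = 5.0259 km/s.
Total Δv = Δv₁ + Δv₂ = 14.36 km/s.

Δv = 14400 m/s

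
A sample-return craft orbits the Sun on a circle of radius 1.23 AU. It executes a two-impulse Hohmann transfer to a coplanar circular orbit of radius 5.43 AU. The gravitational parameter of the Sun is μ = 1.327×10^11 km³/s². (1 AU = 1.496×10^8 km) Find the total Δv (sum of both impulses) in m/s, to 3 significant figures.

Δv = 12500 m/s

In km: r₁ = 1.23 × 1.496×10^8 = 1.84008×10^8 km; r₂ = 5.43 × 1.496×10^8 = 8.12328×10^8 km.
Semi-major axis of the transfer orbit: a_t = (1.84008×10^8 + 8.12328×10^8)/2 = 4.98168×10^8 km.
Circular speed at r₁: v₁ = √(μ/r₁) = √(1.327×10^11/1.84008×10^8) = 26.8545 km/s.
Transfer-orbit speed at r₁ (vis-viva): v_p = √[μ(2/r₁ − 1/a_t)] = 34.2922 km/s.
First burn Δv₁ = |v_p − v₁| = 7.438 km/s.
At r₂, v₂ = √(μ/r₂) = 12.781 km/s.
Transfer-orbit speed at r₂: v_a = √[μ(2/r₂ − 1/a_t)] = 7.7678 km/s.
Second burn Δv₂ = |v₂ − v_a| = 5.013 km/s.
Total Δv = Δv₁ + Δv₂ = 12.45 km/s.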